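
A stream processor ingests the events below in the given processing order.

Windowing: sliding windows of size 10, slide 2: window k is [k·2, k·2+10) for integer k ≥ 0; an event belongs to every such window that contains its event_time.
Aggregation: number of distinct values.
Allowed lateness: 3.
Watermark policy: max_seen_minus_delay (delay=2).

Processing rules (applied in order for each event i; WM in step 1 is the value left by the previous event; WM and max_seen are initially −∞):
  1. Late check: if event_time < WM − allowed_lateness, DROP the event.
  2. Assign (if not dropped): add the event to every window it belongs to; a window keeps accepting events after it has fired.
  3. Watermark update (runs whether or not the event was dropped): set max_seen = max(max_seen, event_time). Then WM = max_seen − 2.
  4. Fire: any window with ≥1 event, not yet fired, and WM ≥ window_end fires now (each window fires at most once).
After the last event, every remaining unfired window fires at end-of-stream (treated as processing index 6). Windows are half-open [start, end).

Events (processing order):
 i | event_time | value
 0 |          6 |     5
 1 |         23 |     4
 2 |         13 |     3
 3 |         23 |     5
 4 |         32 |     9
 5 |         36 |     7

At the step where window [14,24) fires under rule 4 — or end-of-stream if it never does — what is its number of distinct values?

2

i=0 t=6 v=5: → [6,16),[4,14),[2,12),[0,10); WM=4
i=1 t=23 v=4: → [22,32),[20,30),[18,28),[16,26),[14,24); WM=21; [0,10) fires=1 [2,12) fires=1 [4,14) fires=1 [6,16) fires=1
i=2 t=13 v=3: DROP (t<21-3); WM=21
i=3 t=23 v=5: → [22,32),[20,30),[18,28),[16,26),[14,24); WM=21
i=4 t=32 v=9: → [32,42),[30,40),[28,38),[26,36),[24,34); WM=30; [14,24) fires=2 [16,26) fires=2 [18,28) fires=2 [20,30) fires=2
i=5 t=36 v=7: → [36,46),[34,44),[32,42),[30,40),[28,38); WM=34; [22,32) fires=2 [24,34) fires=1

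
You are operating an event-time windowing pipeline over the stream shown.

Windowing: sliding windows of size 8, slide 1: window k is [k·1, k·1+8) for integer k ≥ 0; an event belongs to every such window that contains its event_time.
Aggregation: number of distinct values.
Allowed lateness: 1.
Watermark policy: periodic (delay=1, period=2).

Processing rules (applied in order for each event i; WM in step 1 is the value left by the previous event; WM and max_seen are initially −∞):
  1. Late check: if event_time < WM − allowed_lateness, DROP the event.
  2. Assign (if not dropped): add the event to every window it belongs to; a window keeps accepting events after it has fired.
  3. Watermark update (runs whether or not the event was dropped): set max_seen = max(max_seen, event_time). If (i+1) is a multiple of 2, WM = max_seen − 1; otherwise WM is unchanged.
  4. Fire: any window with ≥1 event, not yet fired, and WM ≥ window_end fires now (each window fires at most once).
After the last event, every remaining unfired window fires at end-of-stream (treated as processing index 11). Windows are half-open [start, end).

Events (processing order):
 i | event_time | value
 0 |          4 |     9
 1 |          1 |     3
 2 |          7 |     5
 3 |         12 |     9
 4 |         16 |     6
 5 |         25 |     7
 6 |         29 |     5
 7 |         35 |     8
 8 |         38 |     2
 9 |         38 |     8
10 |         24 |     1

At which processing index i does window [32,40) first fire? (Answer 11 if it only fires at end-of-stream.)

i=0 t=4 v=9: → [4,12),[3,11),[2,10),[1,9),[0,8); WM=−∞
i=1 t=1 v=3: → [1,9),[0,8); WM=3
i=2 t=7 v=5: → [7,15),[6,14),[5,13),[4,12),[3,11),[2,10),[1,9),[0,8); WM=3
i=3 t=12 v=9: → [12,20),[11,19),[10,18),[9,17),[8,16),[7,15),[6,14),[5,13); WM=11; [0,8) fires=3 [1,9) fires=3 [2,10) fires=2 [3,11) fires=2
i=4 t=16 v=6: → [16,24),[15,23),[14,22),[13,21),[12,20),[11,19),[10,18),[9,17); WM=11
i=5 t=25 v=7: → [25,33),[24,32),[23,31),[22,30),[21,29),[20,28),[19,27),[18,26); WM=24; [4,12) fires=2 [5,13) fires=2 [6,14) fires=2 [7,15) fires=2 [8,16) fires=1 [9,17) fires=2 [10,18) fires=2 [11,19) fires=2 [12,20) fires=2 [13,21) fires=1 [14,22) fires=1 [15,23) fires=1 [16,24) fires=1
i=6 t=29 v=5: → [29,37),[28,36),[27,35),[26,34),[25,33),[24,32),[23,31),[22,30); WM=24
i=7 t=35 v=8: → [35,43),[34,42),[33,41),[32,40),[31,39),[30,38),[29,37),[28,36); WM=34; [18,26) fires=1 [19,27) fires=1 [20,28) fires=1 [21,29) fires=1 [22,30) fires=2 [23,31) fires=2 [24,32) fires=2 [25,33) fires=2 [26,34) fires=1
i=8 t=38 v=2: → [38,46),[37,45),[36,44),[35,43),[34,42),[33,41),[32,40),[31,39); WM=34
i=9 t=38 v=8: → [38,46),[37,45),[36,44),[35,43),[34,42),[33,41),[32,40),[31,39); WM=37; [27,35) fires=1 [28,36) fires=2 [29,37) fires=2
i=10 t=24 v=1: DROP (t<37-1); WM=37

11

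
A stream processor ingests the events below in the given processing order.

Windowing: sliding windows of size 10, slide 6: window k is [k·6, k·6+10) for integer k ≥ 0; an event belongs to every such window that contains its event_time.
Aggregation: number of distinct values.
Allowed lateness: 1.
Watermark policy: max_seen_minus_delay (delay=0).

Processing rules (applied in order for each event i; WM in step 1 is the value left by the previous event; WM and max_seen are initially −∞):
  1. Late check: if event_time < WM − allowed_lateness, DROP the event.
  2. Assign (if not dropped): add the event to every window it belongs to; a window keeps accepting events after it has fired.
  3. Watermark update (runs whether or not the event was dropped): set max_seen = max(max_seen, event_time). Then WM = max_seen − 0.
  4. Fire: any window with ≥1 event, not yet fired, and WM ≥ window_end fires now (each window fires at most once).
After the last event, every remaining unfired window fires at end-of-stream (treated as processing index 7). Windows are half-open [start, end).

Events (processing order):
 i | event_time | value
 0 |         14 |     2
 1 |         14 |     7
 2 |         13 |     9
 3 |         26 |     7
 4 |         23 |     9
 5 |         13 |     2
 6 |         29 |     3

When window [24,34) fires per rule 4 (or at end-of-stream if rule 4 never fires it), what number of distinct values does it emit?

2

i=0 t=14 v=2: → [12,22),[6,16); WM=14
i=1 t=14 v=7: → [12,22),[6,16); WM=14
i=2 t=13 v=9: → [12,22),[6,16); WM=14
i=3 t=26 v=7: → [24,34),[18,28); WM=26; [6,16) fires=3 [12,22) fires=3
i=4 t=23 v=9: DROP (t<26-1); WM=26
i=5 t=13 v=2: DROP (t<26-1); WM=26
i=6 t=29 v=3: → [24,34); WM=29; [18,28) fires=1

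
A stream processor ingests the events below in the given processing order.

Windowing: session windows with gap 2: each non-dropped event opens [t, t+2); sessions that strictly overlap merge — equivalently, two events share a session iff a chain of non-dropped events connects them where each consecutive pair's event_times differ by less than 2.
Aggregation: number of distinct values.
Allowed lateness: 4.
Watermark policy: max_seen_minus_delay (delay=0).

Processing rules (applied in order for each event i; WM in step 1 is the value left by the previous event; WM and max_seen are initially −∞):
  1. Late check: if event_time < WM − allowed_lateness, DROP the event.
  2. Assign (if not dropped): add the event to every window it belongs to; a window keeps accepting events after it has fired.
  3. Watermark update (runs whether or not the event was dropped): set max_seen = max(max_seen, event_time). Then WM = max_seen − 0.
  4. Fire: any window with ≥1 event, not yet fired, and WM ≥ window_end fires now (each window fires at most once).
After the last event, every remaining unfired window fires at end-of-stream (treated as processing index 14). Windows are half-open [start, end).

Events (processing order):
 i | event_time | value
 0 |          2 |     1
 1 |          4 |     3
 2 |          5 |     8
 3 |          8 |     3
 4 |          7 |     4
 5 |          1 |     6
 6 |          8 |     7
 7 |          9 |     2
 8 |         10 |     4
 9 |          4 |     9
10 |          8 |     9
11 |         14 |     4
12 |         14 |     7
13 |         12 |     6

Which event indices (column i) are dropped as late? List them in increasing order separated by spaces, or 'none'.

5 9

i=0 t=2 v=1: → [2,4); WM=2
i=1 t=4 v=3: → [4,6); WM=4
i=2 t=5 v=8: → [4,7); WM=5
i=3 t=8 v=3: → [8,10); WM=8
i=4 t=7 v=4: → [7,10); WM=8
i=5 t=1 v=6: DROP (t<8-4); WM=8
i=6 t=8 v=7: → [7,10); WM=8
i=7 t=9 v=2: → [7,11); WM=9
i=8 t=10 v=4: → [7,12); WM=10
i=9 t=4 v=9: DROP (t<10-4); WM=10
i=10 t=8 v=9: → [7,12); WM=10
i=11 t=14 v=4: → [14,16); WM=14
i=12 t=14 v=7: → [14,16); WM=14
i=13 t=12 v=6: → [12,14); WM=14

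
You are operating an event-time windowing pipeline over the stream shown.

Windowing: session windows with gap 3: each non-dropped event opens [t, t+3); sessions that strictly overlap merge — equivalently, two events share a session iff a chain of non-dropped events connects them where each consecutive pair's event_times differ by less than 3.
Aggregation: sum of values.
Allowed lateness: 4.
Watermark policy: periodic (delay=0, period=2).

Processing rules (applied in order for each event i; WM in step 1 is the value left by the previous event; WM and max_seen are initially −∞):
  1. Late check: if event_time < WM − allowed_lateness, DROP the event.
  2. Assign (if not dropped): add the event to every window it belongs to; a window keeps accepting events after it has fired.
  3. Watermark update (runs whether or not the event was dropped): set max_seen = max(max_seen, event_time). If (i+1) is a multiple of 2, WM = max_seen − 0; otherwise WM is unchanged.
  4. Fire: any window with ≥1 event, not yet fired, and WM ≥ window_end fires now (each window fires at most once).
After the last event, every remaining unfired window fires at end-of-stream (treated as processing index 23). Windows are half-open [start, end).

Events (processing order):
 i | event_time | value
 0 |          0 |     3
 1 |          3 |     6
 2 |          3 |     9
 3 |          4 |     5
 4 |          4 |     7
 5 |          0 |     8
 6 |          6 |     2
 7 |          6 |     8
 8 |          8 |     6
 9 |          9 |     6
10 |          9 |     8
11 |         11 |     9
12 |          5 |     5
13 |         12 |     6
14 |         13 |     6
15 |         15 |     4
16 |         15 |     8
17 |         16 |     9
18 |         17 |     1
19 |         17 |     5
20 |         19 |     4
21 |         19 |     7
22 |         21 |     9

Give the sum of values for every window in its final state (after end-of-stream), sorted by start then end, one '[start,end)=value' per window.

i=0 t=0 v=3: → [0,3); WM=−∞
i=1 t=3 v=6: → [3,6); WM=3
i=2 t=3 v=9: → [3,6); WM=3
i=3 t=4 v=5: → [3,7); WM=4
i=4 t=4 v=7: → [3,7); WM=4
i=5 t=0 v=8: → [0,3); WM=4
i=6 t=6 v=2: → [3,9); WM=4
i=7 t=6 v=8: → [3,9); WM=6
i=8 t=8 v=6: → [3,11); WM=6
i=9 t=9 v=6: → [3,12); WM=9
i=10 t=9 v=8: → [3,12); WM=9
i=11 t=11 v=9: → [3,14); WM=11
i=12 t=5 v=5: DROP (t<11-4); WM=11
i=13 t=12 v=6: → [3,15); WM=12
i=14 t=13 v=6: → [3,16); WM=12
i=15 t=15 v=4: → [3,18); WM=15
i=16 t=15 v=8: → [3,18); WM=15
i=17 t=16 v=9: → [3,19); WM=16
i=18 t=17 v=1: → [3,20); WM=16
i=19 t=17 v=5: → [3,20); WM=17
i=20 t=19 v=4: → [3,22); WM=17
i=21 t=19 v=7: → [3,22); WM=19
i=22 t=21 v=9: → [3,24); WM=19

[0,3)=11 [3,24)=125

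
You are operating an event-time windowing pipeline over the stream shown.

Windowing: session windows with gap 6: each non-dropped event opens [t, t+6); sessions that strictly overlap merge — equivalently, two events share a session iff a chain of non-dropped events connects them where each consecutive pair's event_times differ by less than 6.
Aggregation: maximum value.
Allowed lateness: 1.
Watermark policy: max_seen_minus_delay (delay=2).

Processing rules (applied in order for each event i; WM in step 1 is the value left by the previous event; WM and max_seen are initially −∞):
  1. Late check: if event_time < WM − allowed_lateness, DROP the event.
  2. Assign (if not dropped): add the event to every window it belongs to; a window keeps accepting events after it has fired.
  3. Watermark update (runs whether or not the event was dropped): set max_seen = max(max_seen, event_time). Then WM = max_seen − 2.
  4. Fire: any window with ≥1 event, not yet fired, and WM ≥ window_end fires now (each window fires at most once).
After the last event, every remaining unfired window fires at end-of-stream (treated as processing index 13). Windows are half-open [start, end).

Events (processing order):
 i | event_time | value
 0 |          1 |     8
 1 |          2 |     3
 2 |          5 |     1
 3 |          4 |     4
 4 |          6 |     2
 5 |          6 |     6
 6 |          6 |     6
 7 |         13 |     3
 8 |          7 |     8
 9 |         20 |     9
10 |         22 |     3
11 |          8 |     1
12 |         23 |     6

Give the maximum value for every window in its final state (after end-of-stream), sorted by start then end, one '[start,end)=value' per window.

i=0 t=1 v=8: → [1,7); WM=-1
i=1 t=2 v=3: → [1,8); WM=0
i=2 t=5 v=1: → [1,11); WM=3
i=3 t=4 v=4: → [1,11); WM=3
i=4 t=6 v=2: → [1,12); WM=4
i=5 t=6 v=6: → [1,12); WM=4
i=6 t=6 v=6: → [1,12); WM=4
i=7 t=13 v=3: → [13,19); WM=11
i=8 t=7 v=8: DROP (t<11-1); WM=11
i=9 t=20 v=9: → [20,26); WM=18
i=10 t=22 v=3: → [20,28); WM=20
i=11 t=8 v=1: DROP (t<20-1); WM=20
i=12 t=23 v=6: → [20,29); WM=21

[1,12)=8 [13,19)=3 [20,29)=9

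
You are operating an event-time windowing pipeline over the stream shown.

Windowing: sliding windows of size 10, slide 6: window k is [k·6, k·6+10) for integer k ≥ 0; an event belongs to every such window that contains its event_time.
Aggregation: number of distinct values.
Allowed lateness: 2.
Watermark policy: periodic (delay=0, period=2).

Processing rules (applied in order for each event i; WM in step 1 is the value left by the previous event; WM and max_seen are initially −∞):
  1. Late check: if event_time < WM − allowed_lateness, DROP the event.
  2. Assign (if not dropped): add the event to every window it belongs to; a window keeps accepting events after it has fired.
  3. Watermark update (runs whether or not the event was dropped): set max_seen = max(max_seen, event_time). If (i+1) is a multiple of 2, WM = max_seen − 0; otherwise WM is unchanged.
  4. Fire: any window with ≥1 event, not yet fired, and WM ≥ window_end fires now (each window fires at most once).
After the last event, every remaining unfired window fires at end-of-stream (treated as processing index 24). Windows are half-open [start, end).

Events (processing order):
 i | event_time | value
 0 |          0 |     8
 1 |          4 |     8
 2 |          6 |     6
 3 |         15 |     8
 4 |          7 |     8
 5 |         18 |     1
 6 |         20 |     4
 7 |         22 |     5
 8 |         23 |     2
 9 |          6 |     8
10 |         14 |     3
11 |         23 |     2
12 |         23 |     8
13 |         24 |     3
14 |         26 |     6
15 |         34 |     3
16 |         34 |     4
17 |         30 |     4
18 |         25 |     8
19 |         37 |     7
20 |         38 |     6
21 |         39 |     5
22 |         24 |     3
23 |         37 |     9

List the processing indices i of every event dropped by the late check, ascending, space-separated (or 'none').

i=0 t=0 v=8: → [0,10); WM=−∞
i=1 t=4 v=8: → [0,10); WM=4
i=2 t=6 v=6: → [6,16),[0,10); WM=4
i=3 t=15 v=8: → [12,22),[6,16); WM=15; [0,10) fires=2
i=4 t=7 v=8: DROP (t<15-2); WM=15
i=5 t=18 v=1: → [18,28),[12,22); WM=18; [6,16) fires=2
i=6 t=20 v=4: → [18,28),[12,22); WM=18
i=7 t=22 v=5: → [18,28); WM=22; [12,22) fires=3
i=8 t=23 v=2: → [18,28); WM=22
i=9 t=6 v=8: DROP (t<22-2); WM=23
i=10 t=14 v=3: DROP (t<23-2); WM=23
i=11 t=23 v=2: → [18,28); WM=23
i=12 t=23 v=8: → [18,28); WM=23
i=13 t=24 v=3: → [24,34),[18,28); WM=24
i=14 t=26 v=6: → [24,34),[18,28); WM=24
i=15 t=34 v=3: → [30,40); WM=34; [18,28) fires=7 [24,34) fires=2
i=16 t=34 v=4: → [30,40); WM=34
i=17 t=30 v=4: DROP (t<34-2); WM=34
i=18 t=25 v=8: DROP (t<34-2); WM=34
i=19 t=37 v=7: → [36,46),[30,40); WM=37
i=20 t=38 v=6: → [36,46),[30,40); WM=37
i=21 t=39 v=5: → [36,46),[30,40); WM=39
i=22 t=24 v=3: DROP (t<39-2); WM=39
i=23 t=37 v=9: → [36,46),[30,40); WM=39

4 9 10 17 18 22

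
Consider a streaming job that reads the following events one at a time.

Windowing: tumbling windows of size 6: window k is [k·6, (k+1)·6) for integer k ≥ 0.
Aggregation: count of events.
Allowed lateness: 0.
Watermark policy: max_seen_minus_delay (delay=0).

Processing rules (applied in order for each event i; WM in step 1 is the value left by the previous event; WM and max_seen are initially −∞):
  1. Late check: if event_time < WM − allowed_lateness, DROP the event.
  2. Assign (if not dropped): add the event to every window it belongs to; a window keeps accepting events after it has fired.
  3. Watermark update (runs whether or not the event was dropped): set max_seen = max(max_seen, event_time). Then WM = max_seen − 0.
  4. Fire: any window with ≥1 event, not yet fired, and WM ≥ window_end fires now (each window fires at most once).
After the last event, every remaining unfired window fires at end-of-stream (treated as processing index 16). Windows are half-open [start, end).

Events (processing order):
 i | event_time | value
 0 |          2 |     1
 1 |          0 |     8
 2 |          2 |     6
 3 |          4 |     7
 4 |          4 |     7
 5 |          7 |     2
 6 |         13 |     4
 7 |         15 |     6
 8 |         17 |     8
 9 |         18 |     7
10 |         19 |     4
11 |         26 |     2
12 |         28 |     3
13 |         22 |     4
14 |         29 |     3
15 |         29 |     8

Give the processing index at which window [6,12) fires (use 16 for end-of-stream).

i=0 t=2 v=1: → [0,6); WM=2
i=1 t=0 v=8: DROP (t<2-0); WM=2
i=2 t=2 v=6: → [0,6); WM=2
i=3 t=4 v=7: → [0,6); WM=4
i=4 t=4 v=7: → [0,6); WM=4
i=5 t=7 v=2: → [6,12); WM=7; [0,6) fires=4
i=6 t=13 v=4: → [12,18); WM=13; [6,12) fires=1
i=7 t=15 v=6: → [12,18); WM=15
i=8 t=17 v=8: → [12,18); WM=17
i=9 t=18 v=7: → [18,24); WM=18; [12,18) fires=3
i=10 t=19 v=4: → [18,24); WM=19
i=11 t=26 v=2: → [24,30); WM=26; [18,24) fires=2
i=12 t=28 v=3: → [24,30); WM=28
i=13 t=22 v=4: DROP (t<28-0); WM=28
i=14 t=29 v=3: → [24,30); WM=29
i=15 t=29 v=8: → [24,30); WM=29

6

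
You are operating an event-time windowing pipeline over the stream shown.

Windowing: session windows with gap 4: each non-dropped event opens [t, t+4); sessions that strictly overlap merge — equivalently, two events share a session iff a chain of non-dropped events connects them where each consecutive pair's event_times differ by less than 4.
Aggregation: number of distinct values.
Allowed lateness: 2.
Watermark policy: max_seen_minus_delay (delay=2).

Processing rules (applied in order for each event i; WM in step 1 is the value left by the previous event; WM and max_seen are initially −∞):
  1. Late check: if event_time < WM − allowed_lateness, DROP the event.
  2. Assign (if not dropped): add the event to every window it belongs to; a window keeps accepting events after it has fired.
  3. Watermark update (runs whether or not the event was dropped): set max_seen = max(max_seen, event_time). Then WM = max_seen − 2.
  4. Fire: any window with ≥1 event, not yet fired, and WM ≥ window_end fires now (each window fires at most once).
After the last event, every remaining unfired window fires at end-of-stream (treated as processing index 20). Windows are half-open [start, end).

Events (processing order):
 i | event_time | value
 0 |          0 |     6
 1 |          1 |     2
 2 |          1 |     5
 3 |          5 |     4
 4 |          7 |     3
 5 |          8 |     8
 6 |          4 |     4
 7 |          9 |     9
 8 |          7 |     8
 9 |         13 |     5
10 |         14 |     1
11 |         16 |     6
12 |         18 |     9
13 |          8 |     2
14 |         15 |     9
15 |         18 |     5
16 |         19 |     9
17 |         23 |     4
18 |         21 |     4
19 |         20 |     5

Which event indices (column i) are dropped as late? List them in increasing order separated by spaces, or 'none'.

i=0 t=0 v=6: → [0,4); WM=-2
i=1 t=1 v=2: → [0,5); WM=-1
i=2 t=1 v=5: → [0,5); WM=-1
i=3 t=5 v=4: → [5,9); WM=3
i=4 t=7 v=3: → [5,11); WM=5
i=5 t=8 v=8: → [5,12); WM=6
i=6 t=4 v=4: → [0,12); WM=6
i=7 t=9 v=9: → [0,13); WM=7
i=8 t=7 v=8: → [0,13); WM=7
i=9 t=13 v=5: → [13,17); WM=11
i=10 t=14 v=1: → [13,18); WM=12
i=11 t=16 v=6: → [13,20); WM=14
i=12 t=18 v=9: → [13,22); WM=16
i=13 t=8 v=2: DROP (t<16-2); WM=16
i=14 t=15 v=9: → [13,22); WM=16
i=15 t=18 v=5: → [13,22); WM=16
i=16 t=19 v=9: → [13,23); WM=17
i=17 t=23 v=4: → [23,27); WM=21
i=18 t=21 v=4: → [13,27); WM=21
i=19 t=20 v=5: → [13,27); WM=21

13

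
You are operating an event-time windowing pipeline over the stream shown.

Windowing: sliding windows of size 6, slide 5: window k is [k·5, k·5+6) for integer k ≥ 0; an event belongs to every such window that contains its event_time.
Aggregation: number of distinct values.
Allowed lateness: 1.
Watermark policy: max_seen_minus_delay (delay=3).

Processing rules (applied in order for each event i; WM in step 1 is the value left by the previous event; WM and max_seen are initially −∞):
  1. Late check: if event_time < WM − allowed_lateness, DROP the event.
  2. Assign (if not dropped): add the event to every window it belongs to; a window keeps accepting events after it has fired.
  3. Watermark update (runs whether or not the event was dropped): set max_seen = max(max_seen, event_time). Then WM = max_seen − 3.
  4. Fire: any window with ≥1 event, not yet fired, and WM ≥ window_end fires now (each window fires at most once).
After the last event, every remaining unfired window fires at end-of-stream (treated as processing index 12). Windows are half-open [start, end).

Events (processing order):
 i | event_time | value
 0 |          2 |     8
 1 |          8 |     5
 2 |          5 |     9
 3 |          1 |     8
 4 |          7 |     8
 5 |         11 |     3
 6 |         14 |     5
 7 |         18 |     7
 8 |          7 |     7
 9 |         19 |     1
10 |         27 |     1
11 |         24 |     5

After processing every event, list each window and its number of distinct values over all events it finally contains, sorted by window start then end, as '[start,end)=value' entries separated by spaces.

i=0 t=2 v=8: → [0,6); WM=-1
i=1 t=8 v=5: → [5,11); WM=5
i=2 t=5 v=9: → [5,11),[0,6); WM=5
i=3 t=1 v=8: DROP (t<5-1); WM=5
i=4 t=7 v=8: → [5,11); WM=5
i=5 t=11 v=3: → [10,16); WM=8; [0,6) fires=2
i=6 t=14 v=5: → [10,16); WM=11; [5,11) fires=3
i=7 t=18 v=7: → [15,21); WM=15
i=8 t=7 v=7: DROP (t<15-1); WM=15
i=9 t=19 v=1: → [15,21); WM=16; [10,16) fires=2
i=10 t=27 v=1: → [25,31); WM=24; [15,21) fires=2
i=11 t=24 v=5: → [20,26); WM=24

[0,6)=2 [5,11)=3 [10,16)=2 [15,21)=2 [20,26)=1 [25,31)=1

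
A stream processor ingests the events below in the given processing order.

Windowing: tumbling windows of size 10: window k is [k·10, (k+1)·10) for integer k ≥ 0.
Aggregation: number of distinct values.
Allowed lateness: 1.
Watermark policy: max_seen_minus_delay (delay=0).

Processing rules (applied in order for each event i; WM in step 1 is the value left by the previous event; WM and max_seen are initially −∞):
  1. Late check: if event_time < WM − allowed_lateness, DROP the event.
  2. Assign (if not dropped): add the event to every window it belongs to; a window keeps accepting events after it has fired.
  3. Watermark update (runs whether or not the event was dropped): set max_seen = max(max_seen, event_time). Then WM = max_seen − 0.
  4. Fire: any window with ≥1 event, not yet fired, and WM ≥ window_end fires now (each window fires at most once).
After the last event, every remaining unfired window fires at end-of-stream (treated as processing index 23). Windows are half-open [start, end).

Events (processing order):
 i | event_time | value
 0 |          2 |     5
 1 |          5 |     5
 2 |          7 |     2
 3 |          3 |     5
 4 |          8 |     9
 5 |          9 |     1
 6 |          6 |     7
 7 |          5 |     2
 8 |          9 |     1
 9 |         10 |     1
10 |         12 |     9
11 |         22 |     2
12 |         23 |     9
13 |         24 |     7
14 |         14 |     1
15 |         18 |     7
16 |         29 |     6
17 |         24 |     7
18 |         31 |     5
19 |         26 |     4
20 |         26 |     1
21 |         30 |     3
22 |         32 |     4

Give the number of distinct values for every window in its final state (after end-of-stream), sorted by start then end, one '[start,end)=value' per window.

i=0 t=2 v=5: → [0,10); WM=2
i=1 t=5 v=5: → [0,10); WM=5
i=2 t=7 v=2: → [0,10); WM=7
i=3 t=3 v=5: DROP (t<7-1); WM=7
i=4 t=8 v=9: → [0,10); WM=8
i=5 t=9 v=1: → [0,10); WM=9
i=6 t=6 v=7: DROP (t<9-1); WM=9
i=7 t=5 v=2: DROP (t<9-1); WM=9
i=8 t=9 v=1: → [0,10); WM=9
i=9 t=10 v=1: → [10,20); WM=10; [0,10) fires=4
i=10 t=12 v=9: → [10,20); WM=12
i=11 t=22 v=2: → [20,30); WM=22; [10,20) fires=2
i=12 t=23 v=9: → [20,30); WM=23
i=13 t=24 v=7: → [20,30); WM=24
i=14 t=14 v=1: DROP (t<24-1); WM=24
i=15 t=18 v=7: DROP (t<24-1); WM=24
i=16 t=29 v=6: → [20,30); WM=29
i=17 t=24 v=7: DROP (t<29-1); WM=29
i=18 t=31 v=5: → [30,40); WM=31; [20,30) fires=4
i=19 t=26 v=4: DROP (t<31-1); WM=31
i=20 t=26 v=1: DROP (t<31-1); WM=31
i=21 t=30 v=3: → [30,40); WM=31
i=22 t=32 v=4: → [30,40); WM=32

[0,10)=4 [10,20)=2 [20,30)=4 [30,40)=3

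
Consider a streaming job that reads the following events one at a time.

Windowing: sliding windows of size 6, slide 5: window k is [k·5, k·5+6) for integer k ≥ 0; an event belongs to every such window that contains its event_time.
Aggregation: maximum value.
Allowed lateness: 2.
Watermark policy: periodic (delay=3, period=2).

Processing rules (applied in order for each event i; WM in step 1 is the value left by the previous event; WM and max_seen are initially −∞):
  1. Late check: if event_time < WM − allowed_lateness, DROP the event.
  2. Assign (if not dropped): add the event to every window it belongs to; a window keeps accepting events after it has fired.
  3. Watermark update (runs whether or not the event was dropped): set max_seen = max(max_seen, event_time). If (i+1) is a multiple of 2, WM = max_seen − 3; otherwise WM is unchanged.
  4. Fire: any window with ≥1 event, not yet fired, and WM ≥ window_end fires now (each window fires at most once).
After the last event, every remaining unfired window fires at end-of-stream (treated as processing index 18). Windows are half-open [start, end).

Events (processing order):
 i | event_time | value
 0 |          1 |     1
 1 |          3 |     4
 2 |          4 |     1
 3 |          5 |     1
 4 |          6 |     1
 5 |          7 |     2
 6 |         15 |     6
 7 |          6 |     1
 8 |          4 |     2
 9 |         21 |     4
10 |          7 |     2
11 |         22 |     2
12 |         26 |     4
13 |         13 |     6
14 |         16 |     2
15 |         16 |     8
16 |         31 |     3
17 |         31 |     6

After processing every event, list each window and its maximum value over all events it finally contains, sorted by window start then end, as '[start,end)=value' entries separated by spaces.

i=0 t=1 v=1: → [0,6); WM=−∞
i=1 t=3 v=4: → [0,6); WM=0
i=2 t=4 v=1: → [0,6); WM=0
i=3 t=5 v=1: → [5,11),[0,6); WM=2
i=4 t=6 v=1: → [5,11); WM=2
i=5 t=7 v=2: → [5,11); WM=4
i=6 t=15 v=6: → [15,21),[10,16); WM=4
i=7 t=6 v=1: → [5,11); WM=12; [0,6) fires=4 [5,11) fires=2
i=8 t=4 v=2: DROP (t<12-2); WM=12
i=9 t=21 v=4: → [20,26); WM=18; [10,16) fires=6
i=10 t=7 v=2: DROP (t<18-2); WM=18
i=11 t=22 v=2: → [20,26); WM=19
i=12 t=26 v=4: → [25,31); WM=19
i=13 t=13 v=6: DROP (t<19-2); WM=23; [15,21) fires=6
i=14 t=16 v=2: DROP (t<23-2); WM=23
i=15 t=16 v=8: DROP (t<23-2); WM=23
i=16 t=31 v=3: → [30,36); WM=23
i=17 t=31 v=6: → [30,36); WM=28; [20,26) fires=4

[0,6)=4 [5,11)=2 [10,16)=6 [15,21)=6 [20,26)=4 [25,31)=4 [30,36)=6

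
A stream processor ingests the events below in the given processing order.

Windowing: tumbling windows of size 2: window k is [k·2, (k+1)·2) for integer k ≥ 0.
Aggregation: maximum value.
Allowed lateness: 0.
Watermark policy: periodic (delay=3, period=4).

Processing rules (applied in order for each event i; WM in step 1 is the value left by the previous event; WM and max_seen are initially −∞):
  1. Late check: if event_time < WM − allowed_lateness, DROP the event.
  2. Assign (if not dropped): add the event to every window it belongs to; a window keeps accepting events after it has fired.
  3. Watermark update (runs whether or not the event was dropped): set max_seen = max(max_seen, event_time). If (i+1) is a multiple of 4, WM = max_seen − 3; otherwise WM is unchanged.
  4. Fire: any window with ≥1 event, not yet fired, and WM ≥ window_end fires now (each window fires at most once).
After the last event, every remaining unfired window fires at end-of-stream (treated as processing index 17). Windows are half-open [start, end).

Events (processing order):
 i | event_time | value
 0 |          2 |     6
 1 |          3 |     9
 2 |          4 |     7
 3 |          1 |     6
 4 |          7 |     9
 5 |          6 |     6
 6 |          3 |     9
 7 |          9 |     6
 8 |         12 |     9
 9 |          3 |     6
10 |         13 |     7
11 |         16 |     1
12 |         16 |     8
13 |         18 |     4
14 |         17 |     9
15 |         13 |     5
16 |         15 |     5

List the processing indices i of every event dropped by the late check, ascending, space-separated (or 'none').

i=0 t=2 v=6: → [2,4); WM=−∞
i=1 t=3 v=9: → [2,4); WM=−∞
i=2 t=4 v=7: → [4,6); WM=−∞
i=3 t=1 v=6: → [0,2); WM=1
i=4 t=7 v=9: → [6,8); WM=1
i=5 t=6 v=6: → [6,8); WM=1
i=6 t=3 v=9: → [2,4); WM=1
i=7 t=9 v=6: → [8,10); WM=6; [0,2) fires=6 [2,4) fires=9 [4,6) fires=7
i=8 t=12 v=9: → [12,14); WM=6
i=9 t=3 v=6: DROP (t<6-0); WM=6
i=10 t=13 v=7: → [12,14); WM=6
i=11 t=16 v=1: → [16,18); WM=13; [6,8) fires=9 [8,10) fires=6
i=12 t=16 v=8: → [16,18); WM=13
i=13 t=18 v=4: → [18,20); WM=13
i=14 t=17 v=9: → [16,18); WM=13
i=15 t=13 v=5: → [12,14); WM=15; [12,14) fires=9
i=16 t=15 v=5: → [14,16); WM=15

9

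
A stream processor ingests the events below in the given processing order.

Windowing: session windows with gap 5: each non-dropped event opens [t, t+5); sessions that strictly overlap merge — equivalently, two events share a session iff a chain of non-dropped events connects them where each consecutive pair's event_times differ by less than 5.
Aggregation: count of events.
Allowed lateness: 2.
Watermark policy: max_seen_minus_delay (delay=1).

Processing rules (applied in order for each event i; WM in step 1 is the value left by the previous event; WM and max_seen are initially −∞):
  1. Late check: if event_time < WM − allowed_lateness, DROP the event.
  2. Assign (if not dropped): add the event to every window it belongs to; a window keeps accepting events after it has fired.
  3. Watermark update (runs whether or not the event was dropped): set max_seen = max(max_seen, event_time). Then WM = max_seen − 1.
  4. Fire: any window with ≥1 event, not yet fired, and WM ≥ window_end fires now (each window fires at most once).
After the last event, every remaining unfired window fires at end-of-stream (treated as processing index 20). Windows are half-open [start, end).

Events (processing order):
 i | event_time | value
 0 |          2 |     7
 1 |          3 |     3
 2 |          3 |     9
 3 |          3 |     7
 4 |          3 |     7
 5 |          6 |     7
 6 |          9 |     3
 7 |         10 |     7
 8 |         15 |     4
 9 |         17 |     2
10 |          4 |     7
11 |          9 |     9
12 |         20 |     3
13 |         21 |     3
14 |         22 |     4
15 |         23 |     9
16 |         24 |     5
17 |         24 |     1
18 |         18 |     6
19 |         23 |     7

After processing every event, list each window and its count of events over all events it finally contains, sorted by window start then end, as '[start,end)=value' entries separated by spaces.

[2,15)=8 [15,29)=9

i=0 t=2 v=7: → [2,7); WM=1
i=1 t=3 v=3: → [2,8); WM=2
i=2 t=3 v=9: → [2,8); WM=2
i=3 t=3 v=7: → [2,8); WM=2
i=4 t=3 v=7: → [2,8); WM=2
i=5 t=6 v=7: → [2,11); WM=5
i=6 t=9 v=3: → [2,14); WM=8
i=7 t=10 v=7: → [2,15); WM=9
i=8 t=15 v=4: → [15,20); WM=14
i=9 t=17 v=2: → [15,22); WM=16
i=10 t=4 v=7: DROP (t<16-2); WM=16
i=11 t=9 v=9: DROP (t<16-2); WM=16
i=12 t=20 v=3: → [15,25); WM=19
i=13 t=21 v=3: → [15,26); WM=20
i=14 t=22 v=4: → [15,27); WM=21
i=15 t=23 v=9: → [15,28); WM=22
i=16 t=24 v=5: → [15,29); WM=23
i=17 t=24 v=1: → [15,29); WM=23
i=18 t=18 v=6: DROP (t<23-2); WM=23
i=19 t=23 v=7: → [15,29); WM=23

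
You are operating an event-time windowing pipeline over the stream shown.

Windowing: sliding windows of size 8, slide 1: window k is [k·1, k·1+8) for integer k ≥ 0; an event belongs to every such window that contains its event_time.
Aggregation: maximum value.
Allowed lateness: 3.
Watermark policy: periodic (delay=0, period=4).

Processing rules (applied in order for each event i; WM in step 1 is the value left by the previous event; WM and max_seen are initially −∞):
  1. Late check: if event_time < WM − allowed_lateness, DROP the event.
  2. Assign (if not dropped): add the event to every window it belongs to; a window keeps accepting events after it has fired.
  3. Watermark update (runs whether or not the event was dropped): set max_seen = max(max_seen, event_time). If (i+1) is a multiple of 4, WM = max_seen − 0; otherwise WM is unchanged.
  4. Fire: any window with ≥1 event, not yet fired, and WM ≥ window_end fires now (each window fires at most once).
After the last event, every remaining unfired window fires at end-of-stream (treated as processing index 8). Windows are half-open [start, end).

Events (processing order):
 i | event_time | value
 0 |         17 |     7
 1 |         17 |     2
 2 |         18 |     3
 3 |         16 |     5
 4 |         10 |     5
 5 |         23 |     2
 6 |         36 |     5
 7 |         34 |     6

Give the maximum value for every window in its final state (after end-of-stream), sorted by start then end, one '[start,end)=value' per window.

[9,17)=5 [10,18)=7 [11,19)=7 [12,20)=7 [13,21)=7 [14,22)=7 [15,23)=7 [16,24)=7 [17,25)=7 [18,26)=3 [19,27)=2 [20,28)=2 [21,29)=2 [22,30)=2 [23,31)=2 [27,35)=6 [28,36)=6 [29,37)=6 [30,38)=6 [31,39)=6 [32,40)=6 [33,41)=6 [34,42)=6 [35,43)=5 [36,44)=5

i=0 t=17 v=7: → [17,25),[16,24),[15,23),[14,22),[13,21),[12,20),[11,19),[10,18); WM=−∞
i=1 t=17 v=2: → [17,25),[16,24),[15,23),[14,22),[13,21),[12,20),[11,19),[10,18); WM=−∞
i=2 t=18 v=3: → [18,26),[17,25),[16,24),[15,23),[14,22),[13,21),[12,20),[11,19); WM=−∞
i=3 t=16 v=5: → [16,24),[15,23),[14,22),[13,21),[12,20),[11,19),[10,18),[9,17); WM=18; [9,17) fires=5 [10,18) fires=7
i=4 t=10 v=5: DROP (t<18-3); WM=18
i=5 t=23 v=2: → [23,31),[22,30),[21,29),[20,28),[19,27),[18,26),[17,25),[16,24); WM=18
i=6 t=36 v=5: → [36,44),[35,43),[34,42),[33,41),[32,40),[31,39),[30,38),[29,37); WM=18
i=7 t=34 v=6: → [34,42),[33,41),[32,40),[31,39),[30,38),[29,37),[28,36),[27,35); WM=36; [11,19) fires=7 [12,20) fires=7 [13,21) fires=7 [14,22) fires=7 [15,23) fires=7 [16,24) fires=7 [17,25) fires=7 [18,26) fires=3 [19,27) fires=2 [20,28) fires=2 [21,29) fires=2 [22,30) fires=2 [23,31) fires=2 [27,35) fires=6 [28,36) fires=6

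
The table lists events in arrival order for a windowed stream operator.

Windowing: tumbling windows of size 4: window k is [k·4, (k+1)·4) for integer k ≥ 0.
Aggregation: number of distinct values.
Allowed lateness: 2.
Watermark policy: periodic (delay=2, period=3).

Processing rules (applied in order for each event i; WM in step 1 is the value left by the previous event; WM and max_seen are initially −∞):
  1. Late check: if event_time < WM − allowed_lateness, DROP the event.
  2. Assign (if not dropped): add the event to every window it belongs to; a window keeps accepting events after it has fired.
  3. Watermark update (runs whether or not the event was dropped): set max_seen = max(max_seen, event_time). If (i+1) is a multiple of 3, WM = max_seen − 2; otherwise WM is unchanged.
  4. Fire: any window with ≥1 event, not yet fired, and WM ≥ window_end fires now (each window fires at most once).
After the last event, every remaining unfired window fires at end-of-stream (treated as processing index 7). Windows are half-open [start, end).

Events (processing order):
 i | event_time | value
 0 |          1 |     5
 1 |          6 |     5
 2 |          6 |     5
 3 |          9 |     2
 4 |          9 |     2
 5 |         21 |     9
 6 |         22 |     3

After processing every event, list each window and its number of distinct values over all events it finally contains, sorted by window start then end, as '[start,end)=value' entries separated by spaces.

[0,4)=1 [4,8)=1 [8,12)=1 [20,24)=2

i=0 t=1 v=5: → [0,4); WM=−∞
i=1 t=6 v=5: → [4,8); WM=−∞
i=2 t=6 v=5: → [4,8); WM=4; [0,4) fires=1
i=3 t=9 v=2: → [8,12); WM=4
i=4 t=9 v=2: → [8,12); WM=4
i=5 t=21 v=9: → [20,24); WM=19; [4,8) fires=1 [8,12) fires=1
i=6 t=22 v=3: → [20,24); WM=19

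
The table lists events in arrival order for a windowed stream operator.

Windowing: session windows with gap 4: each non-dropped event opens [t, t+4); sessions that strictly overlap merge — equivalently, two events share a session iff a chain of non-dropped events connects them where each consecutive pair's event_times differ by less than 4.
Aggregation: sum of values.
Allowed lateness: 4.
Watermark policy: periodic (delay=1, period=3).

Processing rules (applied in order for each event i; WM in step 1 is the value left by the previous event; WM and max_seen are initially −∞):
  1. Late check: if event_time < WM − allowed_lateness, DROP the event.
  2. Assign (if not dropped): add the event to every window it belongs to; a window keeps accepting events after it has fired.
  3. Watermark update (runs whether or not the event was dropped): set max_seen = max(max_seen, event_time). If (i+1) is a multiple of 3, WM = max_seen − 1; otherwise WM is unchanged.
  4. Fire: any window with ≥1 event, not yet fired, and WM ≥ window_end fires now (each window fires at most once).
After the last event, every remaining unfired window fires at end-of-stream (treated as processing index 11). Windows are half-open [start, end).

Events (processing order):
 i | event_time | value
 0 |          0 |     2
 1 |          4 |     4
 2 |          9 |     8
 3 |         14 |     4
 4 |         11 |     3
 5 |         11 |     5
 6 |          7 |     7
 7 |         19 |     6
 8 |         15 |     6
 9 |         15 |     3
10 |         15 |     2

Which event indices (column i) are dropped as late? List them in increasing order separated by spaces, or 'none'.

i=0 t=0 v=2: → [0,4); WM=−∞
i=1 t=4 v=4: → [4,8); WM=−∞
i=2 t=9 v=8: → [9,13); WM=8
i=3 t=14 v=4: → [14,18); WM=8
i=4 t=11 v=3: → [9,18); WM=8
i=5 t=11 v=5: → [9,18); WM=13
i=6 t=7 v=7: DROP (t<13-4); WM=13
i=7 t=19 v=6: → [19,23); WM=13
i=8 t=15 v=6: → [9,19); WM=18
i=9 t=15 v=3: → [9,19); WM=18
i=10 t=15 v=2: → [9,19); WM=18

6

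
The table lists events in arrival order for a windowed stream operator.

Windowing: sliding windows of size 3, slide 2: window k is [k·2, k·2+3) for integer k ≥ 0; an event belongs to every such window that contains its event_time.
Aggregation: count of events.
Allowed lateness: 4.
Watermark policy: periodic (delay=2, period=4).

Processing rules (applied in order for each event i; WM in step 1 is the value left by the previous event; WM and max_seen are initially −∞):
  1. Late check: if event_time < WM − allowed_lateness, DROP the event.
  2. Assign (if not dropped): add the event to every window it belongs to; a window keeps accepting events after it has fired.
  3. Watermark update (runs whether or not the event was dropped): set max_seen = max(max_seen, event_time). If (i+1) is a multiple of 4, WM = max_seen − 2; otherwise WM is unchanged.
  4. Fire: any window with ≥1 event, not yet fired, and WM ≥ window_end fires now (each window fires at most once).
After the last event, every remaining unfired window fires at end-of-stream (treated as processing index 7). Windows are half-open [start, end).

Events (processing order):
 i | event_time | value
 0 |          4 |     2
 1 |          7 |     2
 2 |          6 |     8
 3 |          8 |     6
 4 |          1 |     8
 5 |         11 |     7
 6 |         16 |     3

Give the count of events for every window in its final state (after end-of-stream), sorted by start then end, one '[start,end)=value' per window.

[2,5)=1 [4,7)=2 [6,9)=3 [8,11)=1 [10,13)=1 [14,17)=1 [16,19)=1

i=0 t=4 v=2: → [4,7),[2,5); WM=−∞
i=1 t=7 v=2: → [6,9); WM=−∞
i=2 t=6 v=8: → [6,9),[4,7); WM=−∞
i=3 t=8 v=6: → [8,11),[6,9); WM=6; [2,5) fires=1
i=4 t=1 v=8: DROP (t<6-4); WM=6
i=5 t=11 v=7: → [10,13); WM=6
i=6 t=16 v=3: → [16,19),[14,17); WM=6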